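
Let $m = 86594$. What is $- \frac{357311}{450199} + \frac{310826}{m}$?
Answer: $\frac{54496282820}{19492266103} \approx 2.7958$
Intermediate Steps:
$- \frac{357311}{450199} + \frac{310826}{m} = - \frac{357311}{450199} + \frac{310826}{86594} = \left(-357311\right) \frac{1}{450199} + 310826 \cdot \frac{1}{86594} = - \frac{357311}{450199} + \frac{155413}{43297} = \frac{54496282820}{19492266103}$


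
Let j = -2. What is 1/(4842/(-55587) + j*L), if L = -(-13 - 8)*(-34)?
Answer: 18529/26457798 ≈ 0.00070032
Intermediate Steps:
L = -714 (L = -(-21)*(-34) = -1*714 = -714)
1/(4842/(-55587) + j*L) = 1/(4842/(-55587) - 2*(-714)) = 1/(4842*(-1/55587) + 1428) = 1/(-1614/18529 + 1428) = 1/(26457798/18529) = 18529/26457798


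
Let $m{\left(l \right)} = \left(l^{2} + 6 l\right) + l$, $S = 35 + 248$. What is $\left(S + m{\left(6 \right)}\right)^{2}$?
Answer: $130321$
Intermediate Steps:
$S = 283$
$m{\left(l \right)} = l^{2} + 7 l$
$\left(S + m{\left(6 \right)}\right)^{2} = \left(283 + 6 \left(7 + 6\right)\right)^{2} = \left(283 + 6 \cdot 13\right)^{2} = \left(283 + 78\right)^{2} = 361^{2} = 130321$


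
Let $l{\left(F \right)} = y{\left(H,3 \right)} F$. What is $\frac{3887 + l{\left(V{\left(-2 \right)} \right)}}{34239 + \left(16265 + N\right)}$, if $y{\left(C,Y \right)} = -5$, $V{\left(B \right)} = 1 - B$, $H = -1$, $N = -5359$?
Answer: $\frac{3872}{45145} \approx 0.085768$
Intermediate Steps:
$l{\left(F \right)} = - 5 F$
$\frac{3887 + l{\left(V{\left(-2 \right)} \right)}}{34239 + \left(16265 + N\right)} = \frac{3887 - 5 \left(1 - -2\right)}{34239 + \left(16265 - 5359\right)} = \frac{3887 - 5 \left(1 + 2\right)}{34239 + 10906} = \frac{3887 - 15}{45145} = \left(3887 - 15\right) \frac{1}{45145} = 3872 \cdot \frac{1}{45145} = \frac{3872}{45145}$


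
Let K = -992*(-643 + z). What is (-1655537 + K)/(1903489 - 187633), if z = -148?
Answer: -870865/1715856 ≈ -0.50754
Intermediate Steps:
K = 784672 (K = -992*(-643 - 148) = -992*(-791) = 784672)
(-1655537 + K)/(1903489 - 187633) = (-1655537 + 784672)/(1903489 - 187633) = -870865/1715856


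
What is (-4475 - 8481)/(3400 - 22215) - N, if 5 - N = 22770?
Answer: 428336431/18815 ≈ 22766.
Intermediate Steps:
N = -22765 (N = 5 - 1*22770 = 5 - 22770 = -22765)
(-4475 - 8481)/(3400 - 22215) - N = (-4475 - 8481)/(3400 - 22215) - 1*(-22765) = -12956/(-18815) + 22765 = -12956*(-1/18815) + 22765 = 12956/18815 + 22765 = 428336431/18815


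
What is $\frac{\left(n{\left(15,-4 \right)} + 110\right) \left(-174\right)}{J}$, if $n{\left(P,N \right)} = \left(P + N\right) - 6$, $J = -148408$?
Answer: $\frac{10005}{74204} \approx 0.13483$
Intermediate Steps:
$n{\left(P,N \right)} = -6 + N + P$ ($n{\left(P,N \right)} = \left(N + P\right) - 6 = -6 + N + P$)
$\frac{\left(n{\left(15,-4 \right)} + 110\right) \left(-174\right)}{J} = \frac{\left(\left(-6 - 4 + 15\right) + 110\right) \left(-174\right)}{-148408} = \left(5 + 110\right) \left(-174\right) \left(- \frac{1}{148408}\right) = 115 \left(-174\right) \left(- \frac{1}{148408}\right) = \left(-20010\right) \left(- \frac{1}{148408}\right) = \frac{10005}{74204}$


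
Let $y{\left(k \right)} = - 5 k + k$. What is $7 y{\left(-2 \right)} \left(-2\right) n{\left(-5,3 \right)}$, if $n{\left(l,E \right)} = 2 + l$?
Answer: $336$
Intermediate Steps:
$y{\left(k \right)} = - 4 k$
$7 y{\left(-2 \right)} \left(-2\right) n{\left(-5,3 \right)} = 7 \left(\left(-4\right) \left(-2\right)\right) \left(-2\right) \left(2 - 5\right) = 7 \cdot 8 \left(-2\right) \left(-3\right) = 56 \left(-2\right) \left(-3\right) = \left(-112\right) \left(-3\right) = 336$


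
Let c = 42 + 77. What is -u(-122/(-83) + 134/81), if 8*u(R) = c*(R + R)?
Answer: -624869/6723 ≈ -92.945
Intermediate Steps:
c = 119
u(R) = 119*R/4 (u(R) = (119*(R + R))/8 = (119*(2*R))/8 = (238*R)/8 = 119*R/4)
-u(-122/(-83) + 134/81) = -119*(-122/(-83) + 134/81)/4 = -119*(-122*(-1/83) + 134*(1/81))/4 = -119*(122/83 + 134/81)/4 = -119*21004/(4*6723) = -1*624869/6723 = -624869/6723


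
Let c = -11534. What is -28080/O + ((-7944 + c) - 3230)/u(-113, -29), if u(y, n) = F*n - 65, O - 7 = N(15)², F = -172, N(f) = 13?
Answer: -8889653/54153 ≈ -164.16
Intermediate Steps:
O = 176 (O = 7 + 13² = 7 + 169 = 176)
u(y, n) = -65 - 172*n (u(y, n) = -172*n - 65 = -65 - 172*n)
-28080/O + ((-7944 + c) - 3230)/u(-113, -29) = -28080/176 + ((-7944 - 11534) - 3230)/(-65 - 172*(-29)) = -28080*1/176 + (-19478 - 3230)/(-65 + 4988) = -1755/11 - 22708/4923 = -8889653/54153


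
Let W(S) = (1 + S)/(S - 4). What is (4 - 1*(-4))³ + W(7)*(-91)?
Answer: 808/3 ≈ 269.33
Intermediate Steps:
W(S) = (1 + S)/(-4 + S)
(4 - 1*(-4))³ + W(7)*(-91) = (4 - 1*(-4))³ + ((1 + 7)/(-4 + 7))*(-91) = (4 + 4)³ + (8/3)*(-91) = 8³ + ((⅓)*8)*(-91) = 512 + (8/3)*(-91) = 512 - 728/3 = 808/3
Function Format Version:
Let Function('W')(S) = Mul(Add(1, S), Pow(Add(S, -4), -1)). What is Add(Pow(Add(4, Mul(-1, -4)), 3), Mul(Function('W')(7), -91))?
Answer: Rational(808, 3) ≈ 269.33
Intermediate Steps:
Function('W')(S) = Mul(Pow(Add(-4, S), -1), Add(1, S)) (Function('W')(S) = Mul(Add(1, S), Pow(Add(-4, S), -1)) = Mul(Pow(Add(-4, S), -1), Add(1, S)))
Add(Pow(Add(4, Mul(-1, -4)), 3), Mul(Function('W')(7), -91)) = Add(Pow(Add(4, Mul(-1, -4)), 3), Mul(Mul(Pow(Add(-4, 7), -1), Add(1, 7)), -91)) = Add(Pow(Add(4, 4), 3), Mul(Mul(Pow(3, -1), 8), -91)) = Add(Pow(8, 3), Mul(Mul(Rational(1, 3), 8), -91)) = Add(512, Mul(Rational(8, 3), -91)) = Add(512, Rational(-728, 3)) = Rational(808, 3)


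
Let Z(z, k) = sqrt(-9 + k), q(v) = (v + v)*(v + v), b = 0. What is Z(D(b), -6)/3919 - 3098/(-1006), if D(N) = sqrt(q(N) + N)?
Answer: 1549/503 + I*sqrt(15)/3919 ≈ 3.0795 + 0.00098826*I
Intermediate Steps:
q(v) = 4*v**2 (q(v) = (2*v)*(2*v) = 4*v**2)
D(N) = sqrt(N + 4*N**2) (D(N) = sqrt(4*N**2 + N) = sqrt(N + 4*N**2))
Z(D(b), -6)/3919 - 3098/(-1006) = sqrt(-9 - 6)/3919 - 3098/(-1006) = sqrt(-15)*(1/3919) - 3098*(-1/1006) = (I*sqrt(15))*(1/3919) + 1549/503 = I*sqrt(15)/3919 + 1549/503 = 1549/503 + I*sqrt(15)/3919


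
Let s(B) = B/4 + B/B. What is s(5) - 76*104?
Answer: -31607/4 ≈ -7901.8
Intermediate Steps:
s(B) = 1 + B/4 (s(B) = B*(¼) + 1 = B/4 + 1 = 1 + B/4)
s(5) - 76*104 = (1 + (¼)*5) - 76*104 = (1 + 5/4) - 7904 = 9/4 - 7904 = -31607/4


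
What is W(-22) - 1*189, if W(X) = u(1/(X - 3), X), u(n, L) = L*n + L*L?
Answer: 7397/25 ≈ 295.88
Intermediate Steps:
u(n, L) = L² + L*n (u(n, L) = L*n + L² = L² + L*n)
W(X) = X*(X + 1/(-3 + X)) (W(X) = X*(X + 1/(X - 3)) = X*(X + 1/(-3 + X)))
W(-22) - 1*189 = -22*(1 - 22*(-3 - 22))/(-3 - 22) - 1*189 = -22*(1 - 22*(-25))/(-25) - 189 = -22*(-1/25)*(1 + 550) - 189 = -22*(-1/25)*551 - 189 = 12122/25 - 189 = 7397/25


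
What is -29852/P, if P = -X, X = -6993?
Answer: -29852/6993 ≈ -4.2688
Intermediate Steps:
P = 6993 (P = -1*(-6993) = 6993)
-29852/P = -29852/6993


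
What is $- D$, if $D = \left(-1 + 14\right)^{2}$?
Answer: $-169$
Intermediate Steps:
$D = 169$ ($D = 13^{2} = 169$)
$- D = \left(-1\right) 169 = -169$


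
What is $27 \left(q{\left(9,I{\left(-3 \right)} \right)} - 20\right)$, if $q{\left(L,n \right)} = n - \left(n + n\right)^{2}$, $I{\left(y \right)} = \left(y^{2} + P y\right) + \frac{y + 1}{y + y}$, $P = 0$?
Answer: $-9696$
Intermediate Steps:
$I{\left(y \right)} = y^{2} + \frac{1 + y}{2 y}$ ($I{\left(y \right)} = \left(y^{2} + 0 y\right) + \frac{y + 1}{y + y} = \left(y^{2} + 0\right) + \frac{1 + y}{2 y} = y^{2} + \left(1 + y\right) \frac{1}{2 y} = y^{2} + \frac{1 + y}{2 y}$)
$q{\left(L,n \right)} = n - 4 n^{2}$ ($q{\left(L,n \right)} = n - \left(2 n\right)^{2} = n - 4 n^{2}$)
$27 \left(q{\left(9,I{\left(-3 \right)} \right)} - 20\right) = 27 \left(\frac{1 - 3 + 2 \left(-3\right)^{3}}{2 \left(-3\right)} \left(1 - 4 \frac{1 - 3 + 2 \left(-3\right)^{3}}{2 \left(-3\right)}\right) - 20\right) = 27 \left(\frac{1}{2} \left(- \frac{1}{3}\right) \left(1 - 3 + 2 \left(-27\right)\right) \left(1 - 4 \cdot \frac{1}{2} \left(- \frac{1}{3}\right) \left(1 - 3 + 2 \left(-27\right)\right)\right) - 20\right) = 27 \left(\frac{1}{2} \left(- \frac{1}{3}\right) \left(1 - 3 - 54\right) \left(1 - 4 \cdot \frac{1}{2} \left(- \frac{1}{3}\right) \left(1 - 3 - 54\right)\right) - 20\right) = 27 \left(\frac{1}{2} \left(- \frac{1}{3}\right) \left(-56\right) \left(1 - 4 \cdot \frac{1}{2} \left(- \frac{1}{3}\right) \left(-56\right)\right) - 20\right) = 27 \left(\frac{28 \left(1 - \frac{112}{3}\right)}{3} - 20\right) = 27 \left(\frac{28}{3} \left(- \frac{109}{3}\right) - 20\right) = 27 \left(- \frac{3052}{9} - 20\right) = 27 \left(- \frac{3232}{9}\right) = -9696$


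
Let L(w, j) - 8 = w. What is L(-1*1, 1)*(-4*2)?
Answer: -56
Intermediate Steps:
L(w, j) = 8 + w
L(-1*1, 1)*(-4*2) = (8 - 1*1)*(-4*2) = (8 - 1)*(-8) = 7*(-8) = -56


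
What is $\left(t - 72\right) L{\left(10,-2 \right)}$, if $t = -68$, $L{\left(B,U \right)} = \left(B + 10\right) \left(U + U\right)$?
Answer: $11200$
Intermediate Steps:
$L{\left(B,U \right)} = 2 U \left(10 + B\right)$ ($L{\left(B,U \right)} = \left(10 + B\right) 2 U = 2 U \left(10 + B\right)$)
$\left(t - 72\right) L{\left(10,-2 \right)} = \left(-68 - 72\right) 2 \left(-2\right) \left(10 + 10\right) = - 140 \cdot 2 \left(-2\right) 20 = \left(-140\right) \left(-80\right) = 11200$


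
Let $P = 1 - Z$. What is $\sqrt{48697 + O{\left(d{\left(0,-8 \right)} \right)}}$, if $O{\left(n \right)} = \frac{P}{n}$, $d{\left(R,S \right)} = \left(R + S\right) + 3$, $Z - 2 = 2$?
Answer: $\frac{4 \sqrt{76090}}{5} \approx 220.68$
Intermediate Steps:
$Z = 4$ ($Z = 2 + 2 = 4$)
$P = -3$ ($P = 1 - 4 = -3$)
$d{\left(R,S \right)} = 3 + R + S$
$O{\left(n \right)} = - \frac{3}{n}$
$\sqrt{48697 + O{\left(d{\left(0,-8 \right)} \right)}} = \sqrt{48697 - \frac{3}{3 + 0 - 8}} = \sqrt{48697 - \frac{3}{-5}} = \sqrt{48697 - - \frac{3}{5}} = \sqrt{48697 + \frac{3}{5}} = \sqrt{\frac{243488}{5}} = \frac{4 \sqrt{76090}}{5}$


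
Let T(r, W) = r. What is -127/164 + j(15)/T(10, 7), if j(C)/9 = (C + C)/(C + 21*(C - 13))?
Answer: -937/3116 ≈ -0.30071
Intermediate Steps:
j(C) = 18*C/(-273 + 22*C) (j(C) = 9*((C + C)/(C + 21*(C - 13))) = 9*((2*C)/(C + 21*(-13 + C))) = 9*((2*C)/(C + (-273 + 21*C))) = 9*((2*C)/(-273 + 22*C)) = 9*(2*C/(-273 + 22*C)) = 18*C/(-273 + 22*C))
-127/164 + j(15)/T(10, 7) = -127/164 + (18*15/(-273 + 22*15))/10 = -127*1/164 + (18*15/(-273 + 330))*(1/10) = -127/164 + (18*15/57)*(1/10) = -127/164 + (18*15*(1/57))*(1/10) = -127/164 + (90/19)*(1/10) = -127/164 + 9/19 = -937/3116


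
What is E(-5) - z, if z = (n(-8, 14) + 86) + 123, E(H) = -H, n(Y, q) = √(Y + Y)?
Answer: -204 - 4*I ≈ -204.0 - 4.0*I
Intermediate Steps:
n(Y, q) = √2*√Y (n(Y, q) = √(2*Y) = √2*√Y)
z = 209 + 4*I (z = (√2*√(-8) + 86) + 123 = (√2*(2*I*√2) + 86) + 123 = (4*I + 86) + 123 = (86 + 4*I) + 123 = 209 + 4*I ≈ 209.0 + 4.0*I)
E(-5) - z = -1*(-5) - (209 + 4*I) = 5 + (-209 - 4*I) = -204 - 4*I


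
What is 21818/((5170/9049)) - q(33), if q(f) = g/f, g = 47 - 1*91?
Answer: 296156963/7755 ≈ 38189.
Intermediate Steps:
g = -44 (g = 47 - 91 = -44)
q(f) = -44/f
21818/((5170/9049)) - q(33) = 21818/((5170/9049)) - (-44)/33 = 21818/((5170*(1/9049))) - (-44)/33 = 21818/(5170/9049) - 1*(-4/3) = 21818*(9049/5170) + 4/3 = 98715541/2585 + 4/3 = 296156963/7755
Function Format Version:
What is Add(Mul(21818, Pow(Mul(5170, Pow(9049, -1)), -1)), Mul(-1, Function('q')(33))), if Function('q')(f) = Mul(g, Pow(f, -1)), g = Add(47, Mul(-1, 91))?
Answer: Rational(296156963, 7755) ≈ 38189.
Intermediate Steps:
g = -44 (g = Add(47, -91) = -44)
Function('q')(f) = Mul(-44, Pow(f, -1))
Add(Mul(21818, Pow(Mul(5170, Pow(9049, -1)), -1)), Mul(-1, Function('q')(33))) = Add(Mul(21818, Pow(Mul(5170, Pow(9049, -1)), -1)), Mul(-1, Mul(-44, Pow(33, -1)))) = Add(Mul(21818, Pow(Mul(5170, Rational(1, 9049)), -1)), Mul(-1, Mul(-44, Rational(1, 33)))) = Add(Mul(21818, Pow(Rational(5170, 9049), -1)), Mul(-1, Rational(-4, 3))) = Add(Mul(21818, Rational(9049, 5170)), Rational(4, 3)) = Add(Rational(98715541, 2585), Rational(4, 3)) = Rational(296156963, 7755)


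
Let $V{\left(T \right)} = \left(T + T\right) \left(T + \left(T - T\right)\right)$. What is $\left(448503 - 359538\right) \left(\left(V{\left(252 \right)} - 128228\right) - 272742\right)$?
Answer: $-24373029330$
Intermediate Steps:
$V{\left(T \right)} = 2 T^{2}$ ($V{\left(T \right)} = 2 T \left(T + 0\right) = 2 T T = 2 T^{2}$)
$\left(448503 - 359538\right) \left(\left(V{\left(252 \right)} - 128228\right) - 272742\right) = \left(448503 - 359538\right) \left(\left(2 \cdot 252^{2} - 128228\right) - 272742\right) = 88965 \left(\left(2 \cdot 63504 - 128228\right) - 272742\right) = 88965 \left(\left(127008 - 128228\right) - 272742\right) = 88965 \left(-1220 - 272742\right) = 88965 \left(-273962\right) = -24373029330$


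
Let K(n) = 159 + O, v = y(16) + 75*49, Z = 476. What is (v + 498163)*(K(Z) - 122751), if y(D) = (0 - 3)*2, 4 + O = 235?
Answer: -61404665352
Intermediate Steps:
O = 231 (O = -4 + 235 = 231)
y(D) = -6 (y(D) = -3*2 = -6)
v = 3669 (v = -6 + 75*49 = -6 + 3675 = 3669)
K(n) = 390 (K(n) = 159 + 231 = 390)
(v + 498163)*(K(Z) - 122751) = (3669 + 498163)*(390 - 122751) = 501832*(-122361) = -61404665352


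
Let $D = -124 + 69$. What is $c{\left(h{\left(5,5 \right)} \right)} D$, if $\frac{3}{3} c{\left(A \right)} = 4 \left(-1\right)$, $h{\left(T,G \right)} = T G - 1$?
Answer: $220$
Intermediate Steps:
$h{\left(T,G \right)} = -1 + G T$ ($h{\left(T,G \right)} = G T - 1 = -1 + G T$)
$D = -55$
$c{\left(A \right)} = -4$ ($c{\left(A \right)} = 4 \left(-1\right) = -4$)
$c{\left(h{\left(5,5 \right)} \right)} D = \left(-4\right) \left(-55\right) = 220$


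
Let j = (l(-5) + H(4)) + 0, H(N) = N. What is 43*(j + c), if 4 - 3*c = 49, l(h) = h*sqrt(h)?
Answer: -473 - 215*I*sqrt(5) ≈ -473.0 - 480.75*I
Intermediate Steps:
l(h) = h**(3/2)
j = 4 - 5*I*sqrt(5) (j = ((-5)**(3/2) + 4) + 0 = (-5*I*sqrt(5) + 4) + 0 = (4 - 5*I*sqrt(5)) + 0 = 4 - 5*I*sqrt(5) ≈ 4.0 - 11.18*I)
c = -15 (c = 4/3 - 1/3*49 = 4/3 - 49/3 = -15)
43*(j + c) = 43*((4 - 5*I*sqrt(5)) - 15) = 43*(-11 - 5*I*sqrt(5)) = -473 - 215*I*sqrt(5)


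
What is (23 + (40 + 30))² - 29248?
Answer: -20599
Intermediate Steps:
(23 + (40 + 30))² - 29248 = (23 + 70)² - 29248 = 93² - 29248 = 8649 - 29248 = -20599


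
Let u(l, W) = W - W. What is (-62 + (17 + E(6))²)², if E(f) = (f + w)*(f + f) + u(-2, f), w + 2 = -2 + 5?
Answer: 102799321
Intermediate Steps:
u(l, W) = 0
w = 1 (w = -2 + (-2 + 5) = -2 + 3 = 1)
E(f) = 2*f*(1 + f) (E(f) = (f + 1)*(f + f) + 0 = (1 + f)*(2*f) + 0 = 2*f*(1 + f) + 0 = 2*f*(1 + f))
(-62 + (17 + E(6))²)² = (-62 + (17 + 2*6*(1 + 6))²)² = (-62 + (17 + 2*6*7)²)² = (-62 + (17 + 84)²)² = (-62 + 101²)² = (-62 + 10201)² = 10139² = 102799321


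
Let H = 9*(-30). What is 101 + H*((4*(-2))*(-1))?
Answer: -2059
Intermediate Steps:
H = -270
101 + H*((4*(-2))*(-1)) = 101 - 270*4*(-2)*(-1) = 101 - (-2160)*(-1) = 101 - 270*8 = 101 - 2160 = -2059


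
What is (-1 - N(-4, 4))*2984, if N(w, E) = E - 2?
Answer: -8952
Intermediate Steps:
N(w, E) = -2 + E
(-1 - N(-4, 4))*2984 = (-1 - (-2 + 4))*2984 = (-1 - 1*2)*2984 = (-1 - 2)*2984 = -3*2984 = -8952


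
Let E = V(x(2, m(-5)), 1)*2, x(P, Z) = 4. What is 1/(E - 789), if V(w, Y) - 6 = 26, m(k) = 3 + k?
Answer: -1/725 ≈ -0.0013793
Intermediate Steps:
V(w, Y) = 32 (V(w, Y) = 6 + 26 = 32)
E = 64 (E = 32*2 = 64)
1/(E - 789) = 1/(64 - 789) = 1/(-725) = -1/725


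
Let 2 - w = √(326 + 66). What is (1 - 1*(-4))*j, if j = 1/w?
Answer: -5/194 - 35*√2/194 ≈ -0.28091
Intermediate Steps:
w = 2 - 14*√2 (w = 2 - √(326 + 66) = 2 - √392 = 2 - 14*√2 ≈ -17.799)
j = 1/(2 - 14*√2) ≈ -0.056183
(1 - 1*(-4))*j = (1 - 1*(-4))*(-1/194 - 7*√2/194) = (1 + 4)*(-1/194 - 7*√2/194) = 5*(-1/194 - 7*√2/194) = -5/194 - 35*√2/194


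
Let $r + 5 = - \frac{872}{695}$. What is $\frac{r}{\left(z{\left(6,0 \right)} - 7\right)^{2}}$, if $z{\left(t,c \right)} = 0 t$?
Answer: $- \frac{621}{4865} \approx -0.12765$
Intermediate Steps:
$z{\left(t,c \right)} = 0$
$r = - \frac{4347}{695}$ ($r = -5 - \frac{872}{695} = - \frac{4347}{695} \approx -6.2547$)
$\frac{r}{\left(z{\left(6,0 \right)} - 7\right)^{2}} = - \frac{4347}{695 \left(0 - 7\right)^{2}} = - \frac{4347}{695 \left(-7\right)^{2}} = - \frac{4347}{695 \cdot 49} = \left(- \frac{4347}{695}\right) \frac{1}{49} = - \frac{621}{4865}$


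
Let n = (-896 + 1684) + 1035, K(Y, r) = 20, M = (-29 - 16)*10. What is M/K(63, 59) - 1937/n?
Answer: -85909/3646 ≈ -23.563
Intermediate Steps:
M = -450 (M = -45*10 = -450)
n = 1823 (n = 788 + 1035 = 1823)
M/K(63, 59) - 1937/n = -450/20 - 1937/1823 = -450*1/20 - 1937*1/1823 = -45/2 - 1937/1823 = -85909/3646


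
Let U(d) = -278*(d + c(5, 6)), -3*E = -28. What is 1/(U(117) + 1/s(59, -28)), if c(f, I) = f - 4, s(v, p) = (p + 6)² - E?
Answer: -1424/46712893 ≈ -3.0484e-5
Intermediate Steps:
E = 28/3 (E = -⅓*(-28) = 28/3 ≈ 9.3333)
s(v, p) = -28/3 + (6 + p)² (s(v, p) = (p + 6)² - 1*28/3 = (6 + p)² - 28/3 = -28/3 + (6 + p)²)
c(f, I) = -4 + f
U(d) = -278 - 278*d (U(d) = -278*(d + (-4 + 5)) = -278*(d + 1) = -278*(1 + d) = -278 - 278*d)
1/(U(117) + 1/s(59, -28)) = 1/((-278 - 278*117) + 1/(-28/3 + (6 - 28)²)) = 1/((-278 - 32526) + 1/(-28/3 + (-22)²)) = 1/(-32804 + 1/(-28/3 + 484)) = 1/(-32804 + 1/(1424/3)) = 1/(-32804 + 3/1424) = 1/(-46712893/1424) = -1424/46712893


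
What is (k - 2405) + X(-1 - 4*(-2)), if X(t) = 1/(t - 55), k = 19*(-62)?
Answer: -171985/48 ≈ -3583.0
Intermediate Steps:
k = -1178
X(t) = 1/(-55 + t)
(k - 2405) + X(-1 - 4*(-2)) = (-1178 - 2405) + 1/(-55 + (-1 - 4*(-2))) = -3583 + 1/(-55 + (-1 + 8)) = -3583 + 1/(-55 + 7) = -3583 + 1/(-48) = -3583 - 1/48 = -171985/48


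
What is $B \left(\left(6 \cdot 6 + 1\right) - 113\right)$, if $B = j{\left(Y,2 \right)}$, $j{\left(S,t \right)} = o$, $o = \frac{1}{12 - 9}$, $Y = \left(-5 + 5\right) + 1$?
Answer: $- \frac{76}{3} \approx -25.333$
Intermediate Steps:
$Y = 1$ ($Y = 0 + 1 = 1$)
$o = \frac{1}{3} \approx 0.33333$
$j{\left(S,t \right)} = \frac{1}{3}$
$B = \frac{1}{3} \approx 0.33333$
$B \left(\left(6 \cdot 6 + 1\right) - 113\right) = \frac{\left(6 \cdot 6 + 1\right) - 113}{3} = \frac{\left(36 + 1\right) - 113}{3} = \frac{37 - 113}{3} = \frac{1}{3} \left(-76\right) = - \frac{76}{3}$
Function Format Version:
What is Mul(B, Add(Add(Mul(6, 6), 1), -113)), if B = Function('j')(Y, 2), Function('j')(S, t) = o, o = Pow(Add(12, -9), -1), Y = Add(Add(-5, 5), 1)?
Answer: Rational(-76, 3) ≈ -25.333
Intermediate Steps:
Y = 1 (Y = Add(0, 1) = 1)
o = Rational(1, 3) (o = Pow(3, -1) = Rational(1, 3) ≈ 0.33333)
Function('j')(S, t) = Rational(1, 3)
B = Rational(1, 3) ≈ 0.33333
Mul(B, Add(Add(Mul(6, 6), 1), -113)) = Mul(Rational(1, 3), Add(Add(Mul(6, 6), 1), -113)) = Mul(Rational(1, 3), Add(Add(36, 1), -113)) = Mul(Rational(1, 3), Add(37, -113)) = Mul(Rational(1, 3), -76) = Rational(-76, 3)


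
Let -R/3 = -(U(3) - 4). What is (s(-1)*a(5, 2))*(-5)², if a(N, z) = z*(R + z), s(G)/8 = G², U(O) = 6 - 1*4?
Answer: -1600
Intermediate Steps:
U(O) = 2 (U(O) = 6 - 4 = 2)
R = -6 (R = -(-3)*(2 - 4) = -(-3)*(-2) = -3*2 = -6)
s(G) = 8*G²
a(N, z) = z*(-6 + z)
(s(-1)*a(5, 2))*(-5)² = ((8*(-1)²)*(2*(-6 + 2)))*(-5)² = ((8*1)*(2*(-4)))*25 = (8*(-8))*25 = -64*25 = -1600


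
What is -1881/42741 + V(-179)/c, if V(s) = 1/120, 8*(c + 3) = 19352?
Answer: -6732059/152981120 ≈ -0.044006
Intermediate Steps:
c = 2416 (c = -3 + (⅛)*19352 = -3 + 2419 = 2416)
V(s) = 1/120
-1881/42741 + V(-179)/c = -1881/42741 + (1/120)/2416 = -1881*1/42741 + (1/120)*(1/2416) = -209/4749 + 1/289920 = -6732059/152981120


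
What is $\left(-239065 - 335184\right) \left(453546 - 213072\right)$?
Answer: $-138091954026$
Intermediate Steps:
$\left(-239065 - 335184\right) \left(453546 - 213072\right) = \left(-574249\right) 240474 = -138091954026$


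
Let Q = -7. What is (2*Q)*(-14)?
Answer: 196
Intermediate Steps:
(2*Q)*(-14) = (2*(-7))*(-14) = -14*(-14) = 196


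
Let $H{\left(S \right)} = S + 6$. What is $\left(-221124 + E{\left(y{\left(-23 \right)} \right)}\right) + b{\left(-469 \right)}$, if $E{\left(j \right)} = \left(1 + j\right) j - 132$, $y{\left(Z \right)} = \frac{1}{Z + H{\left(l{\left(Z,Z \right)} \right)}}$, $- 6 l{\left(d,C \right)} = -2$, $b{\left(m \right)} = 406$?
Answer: $- \frac{552125141}{2500} \approx -2.2085 \cdot 10^{5}$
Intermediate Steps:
$l{\left(d,C \right)} = \frac{1}{3}$ ($l{\left(d,C \right)} = \left(- \frac{1}{6}\right) \left(-2\right) = \frac{1}{3}$)
$H{\left(S \right)} = 6 + S$
$y{\left(Z \right)} = \frac{1}{\frac{19}{3} + Z}$ ($y{\left(Z \right)} = \frac{1}{Z + \left(6 + \frac{1}{3}\right)} = \frac{1}{Z + \frac{19}{3}} = \frac{1}{\frac{19}{3} + Z}$)
$E{\left(j \right)} = -132 + j \left(1 + j\right)$ ($E{\left(j \right)} = j \left(1 + j\right) - 132 = -132 + j \left(1 + j\right)$)
$\left(-221124 + E{\left(y{\left(-23 \right)} \right)}\right) + b{\left(-469 \right)} = \left(-221124 + \left(-132 + \frac{3}{19 + 3 \left(-23\right)} + \left(\frac{3}{19 + 3 \left(-23\right)}\right)^{2}\right)\right) + 406 = \left(-221124 + \left(-132 + \frac{3}{19 - 69} + \left(\frac{3}{19 - 69}\right)^{2}\right)\right) + 406 = \left(-221124 + \left(-132 + \frac{3}{-50} + \left(\frac{3}{-50}\right)^{2}\right)\right) + 406 = \left(-221124 + \left(-132 + 3 \left(- \frac{1}{50}\right) + \left(3 \left(- \frac{1}{50}\right)\right)^{2}\right)\right) + 406 = \left(-221124 - \left(\frac{6603}{50} - \frac{9}{2500}\right)\right) + 406 = \left(-221124 - \frac{330141}{2500}\right) + 406 = - \frac{553140141}{2500} + 406 = - \frac{552125141}{2500}$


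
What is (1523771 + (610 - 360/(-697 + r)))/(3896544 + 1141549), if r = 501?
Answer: 74694759/246866557 ≈ 0.30257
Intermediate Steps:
(1523771 + (610 - 360/(-697 + r)))/(3896544 + 1141549) = (1523771 + (610 - 360/(-697 + 501)))/(3896544 + 1141549) = (1523771 + (610 - 360/(-196)))/5038093 = (1523771 + (610 - 360*(-1/196)))*(1/5038093) = (1523771 + (610 + 90/49))*(1/5038093) = (1523771 + 29980/49)*(1/5038093) = (74694759/49)*(1/5038093) = 74694759/246866557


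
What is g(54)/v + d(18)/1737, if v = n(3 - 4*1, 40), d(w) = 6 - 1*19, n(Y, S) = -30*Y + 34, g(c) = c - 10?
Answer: 18899/27792 ≈ 0.68002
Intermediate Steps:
g(c) = -10 + c
n(Y, S) = 34 - 30*Y
d(w) = -13 (d(w) = 6 - 19 = -13)
v = 64 (v = 34 - 30*(3 - 4*1) = 34 - 30*(3 - 4) = 34 - 30*(-1) = 34 + 30 = 64)
g(54)/v + d(18)/1737 = (-10 + 54)/64 - 13/1737 = 44*(1/64) - 13*1/1737 = 11/16 - 13/1737 = 18899/27792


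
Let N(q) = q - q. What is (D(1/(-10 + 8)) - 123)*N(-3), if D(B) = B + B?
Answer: 0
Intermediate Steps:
N(q) = 0
D(B) = 2*B
(D(1/(-10 + 8)) - 123)*N(-3) = (2/(-10 + 8) - 123)*0 = (2/(-2) - 123)*0 = (2*(-½) - 123)*0 = (-1 - 123)*0 = -124*0 = 0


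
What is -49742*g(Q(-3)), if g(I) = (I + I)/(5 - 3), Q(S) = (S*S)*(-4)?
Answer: 1790712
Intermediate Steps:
Q(S) = -4*S**2 (Q(S) = S**2*(-4) = -4*S**2)
g(I) = I (g(I) = (2*I)/2 = (2*I)*(1/2) = I)
-49742*g(Q(-3)) = -(-198968)*(-3)**2 = -(-198968)*9 = -49742*(-36) = 1790712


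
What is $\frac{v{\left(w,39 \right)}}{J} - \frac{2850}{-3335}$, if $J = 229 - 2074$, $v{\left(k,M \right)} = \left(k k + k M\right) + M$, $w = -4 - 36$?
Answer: $\frac{998957}{1230615} \approx 0.81175$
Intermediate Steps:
$w = -40$ ($w = -4 - 36 = -40$)
$v{\left(k,M \right)} = M + k^{2} + M k$ ($v{\left(k,M \right)} = \left(k^{2} + M k\right) + M = M + k^{2} + M k$)
$J = -1845$
$\frac{v{\left(w,39 \right)}}{J} - \frac{2850}{-3335} = \frac{39 + \left(-40\right)^{2} + 39 \left(-40\right)}{-1845} - \frac{2850}{-3335} = \left(39 + 1600 - 1560\right) \left(- \frac{1}{1845}\right) - - \frac{570}{667} = 79 \left(- \frac{1}{1845}\right) + \frac{570}{667} = - \frac{79}{1845} + \frac{570}{667} = \frac{998957}{1230615}$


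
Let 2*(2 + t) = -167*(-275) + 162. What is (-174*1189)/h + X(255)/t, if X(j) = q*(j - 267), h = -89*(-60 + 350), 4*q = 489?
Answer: 54357477/6835645 ≈ 7.9521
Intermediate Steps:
q = 489/4 (q = (¼)*489 = 489/4 ≈ 122.25)
h = -25810 (h = -89*290 = -25810)
X(j) = -130563/4 + 489*j/4 (X(j) = 489*(j - 267)/4 = 489*(-267 + j)/4 = -130563/4 + 489*j/4)
t = 46083/2 (t = -2 + (-167*(-275) + 162)/2 = -2 + (45925 + 162)/2 = -2 + (½)*46087 = -2 + 46087/2 = 46083/2 ≈ 23042.)
(-174*1189)/h + X(255)/t = -174*1189/(-25810) + (-130563/4 + (489/4)*255)/(46083/2) = -206886*(-1/25810) + (-130563/4 + 124695/4)*(2/46083) = 3567/445 - 1467*2/46083 = 3567/445 - 978/15361 = 54357477/6835645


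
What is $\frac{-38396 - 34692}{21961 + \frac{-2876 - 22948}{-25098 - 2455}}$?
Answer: $- \frac{2013793664}{605117257} \approx -3.3279$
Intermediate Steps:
$\frac{-38396 - 34692}{21961 + \frac{-2876 - 22948}{-25098 - 2455}} = - \frac{73088}{21961 - \frac{25824}{-27553}} = - \frac{73088}{21961 - - \frac{25824}{27553}} = - \frac{73088}{21961 + \frac{25824}{27553}} = - \frac{73088}{\frac{605117257}{27553}} = \left(-73088\right) \frac{27553}{605117257} = - \frac{2013793664}{605117257}$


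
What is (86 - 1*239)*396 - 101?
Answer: -60689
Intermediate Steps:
(86 - 1*239)*396 - 101 = (86 - 239)*396 - 101 = -153*396 - 101 = -60588 - 101 = -60689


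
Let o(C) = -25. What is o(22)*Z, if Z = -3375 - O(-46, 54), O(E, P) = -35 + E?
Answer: 82350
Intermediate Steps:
Z = -3294 (Z = -3375 - (-35 - 46) = -3375 - 1*(-81) = -3375 + 81 = -3294)
o(22)*Z = -25*(-3294) = 82350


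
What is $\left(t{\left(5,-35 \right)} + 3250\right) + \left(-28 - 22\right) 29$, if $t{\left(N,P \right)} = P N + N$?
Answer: $1630$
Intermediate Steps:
$t{\left(N,P \right)} = N + N P$ ($t{\left(N,P \right)} = N P + N = N + N P$)
$\left(t{\left(5,-35 \right)} + 3250\right) + \left(-28 - 22\right) 29 = \left(5 \left(1 - 35\right) + 3250\right) + \left(-28 - 22\right) 29 = \left(5 \left(-34\right) + 3250\right) - 1450 = \left(-170 + 3250\right) - 1450 = 3080 - 1450 = 1630$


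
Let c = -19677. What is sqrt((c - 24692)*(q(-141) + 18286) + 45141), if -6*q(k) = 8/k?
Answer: I*sqrt(16129193120605)/141 ≈ 28483.0*I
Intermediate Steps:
q(k) = -4/(3*k)
sqrt((c - 24692)*(q(-141) + 18286) + 45141) = sqrt((-19677 - 24692)*(-4/3/(-141) + 18286) + 45141) = sqrt(-44369*(-4/3*(-1/141) + 18286) + 45141) = sqrt(-44369*(4/423 + 18286) + 45141) = sqrt(-44369*7734982/423 + 45141) = sqrt(-343193416358/423 + 45141) = sqrt(-343174321715/423) = I*sqrt(16129193120605)/141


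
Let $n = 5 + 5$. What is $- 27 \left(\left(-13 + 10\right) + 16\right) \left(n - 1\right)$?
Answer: $-3159$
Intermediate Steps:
$n = 10$
$- 27 \left(\left(-13 + 10\right) + 16\right) \left(n - 1\right) = - 27 \left(\left(-13 + 10\right) + 16\right) \left(10 - 1\right) = - 27 \left(-3 + 16\right) \left(10 - 1\right) = \left(-27\right) 13 \cdot 9 = \left(-351\right) 9 = -3159$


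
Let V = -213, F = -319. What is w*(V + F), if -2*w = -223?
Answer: -59318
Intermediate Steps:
w = 223/2 (w = -½*(-223) = 223/2 ≈ 111.50)
w*(V + F) = 223*(-213 - 319)/2 = (223/2)*(-532) = -59318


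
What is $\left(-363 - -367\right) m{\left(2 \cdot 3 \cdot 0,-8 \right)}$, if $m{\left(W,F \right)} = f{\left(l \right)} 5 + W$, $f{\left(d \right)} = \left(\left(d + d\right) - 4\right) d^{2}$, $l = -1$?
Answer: $-120$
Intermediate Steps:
$f{\left(d \right)} = d^{2} \left(-4 + 2 d\right)$ ($f{\left(d \right)} = \left(2 d - 4\right) d^{2} = \left(-4 + 2 d\right) d^{2} = d^{2} \left(-4 + 2 d\right)$)
$m{\left(W,F \right)} = -30 + W$ ($m{\left(W,F \right)} = 2 \left(-1\right)^{2} \left(-2 - 1\right) 5 + W = 2 \cdot 1 \left(-3\right) 5 + W = \left(-6\right) 5 + W = -30 + W$)
$\left(-363 - -367\right) m{\left(2 \cdot 3 \cdot 0,-8 \right)} = \left(-363 - -367\right) \left(-30 + 2 \cdot 3 \cdot 0\right) = \left(-363 + 367\right) \left(-30 + 6 \cdot 0\right) = 4 \left(-30 + 0\right) = 4 \left(-30\right) = -120$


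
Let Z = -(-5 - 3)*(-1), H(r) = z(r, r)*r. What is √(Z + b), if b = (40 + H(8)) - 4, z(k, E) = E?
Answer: 2*√23 ≈ 9.5917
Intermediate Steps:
H(r) = r² (H(r) = r*r = r²)
Z = -8 (Z = -1*(-8)*(-1) = 8*(-1) = -8)
b = 100 (b = (40 + 8²) - 4 = (40 + 64) - 4 = 104 - 4 = 100)
√(Z + b) = √(-8 + 100) = √92 = 2*√23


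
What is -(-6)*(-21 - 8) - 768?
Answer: -942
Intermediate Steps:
-(-6)*(-21 - 8) - 768 = -(-6)*(-29) - 768 = -1*174 - 768 = -174 - 768 = -942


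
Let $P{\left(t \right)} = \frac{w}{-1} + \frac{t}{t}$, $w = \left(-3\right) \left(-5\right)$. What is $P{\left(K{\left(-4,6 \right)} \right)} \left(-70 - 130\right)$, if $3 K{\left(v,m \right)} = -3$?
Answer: $2800$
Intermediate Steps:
$w = 15$
$K{\left(v,m \right)} = -1$ ($K{\left(v,m \right)} = \frac{1}{3} \left(-3\right) = -1$)
$P{\left(t \right)} = -14$ ($P{\left(t \right)} = \frac{15}{-1} + \frac{t}{t} = 15 \left(-1\right) + 1 = -15 + 1 = -14$)
$P{\left(K{\left(-4,6 \right)} \right)} \left(-70 - 130\right) = - 14 \left(-70 - 130\right) = \left(-14\right) \left(-200\right) = 2800$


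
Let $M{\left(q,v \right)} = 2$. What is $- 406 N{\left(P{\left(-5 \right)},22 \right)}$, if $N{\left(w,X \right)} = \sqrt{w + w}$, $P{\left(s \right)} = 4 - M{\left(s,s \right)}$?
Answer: $-812$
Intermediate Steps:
$P{\left(s \right)} = 2$ ($P{\left(s \right)} = 4 - 2 = 2$)
$N{\left(w,X \right)} = \sqrt{2} \sqrt{w}$ ($N{\left(w,X \right)} = \sqrt{2 w} = \sqrt{2} \sqrt{w}$)
$- 406 N{\left(P{\left(-5 \right)},22 \right)} = - 406 \sqrt{2} \sqrt{2} = \left(-406\right) 2 = -812$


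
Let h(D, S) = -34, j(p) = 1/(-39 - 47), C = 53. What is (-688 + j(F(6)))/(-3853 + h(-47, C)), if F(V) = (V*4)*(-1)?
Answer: 59169/334282 ≈ 0.17700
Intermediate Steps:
F(V) = -4*V (F(V) = (4*V)*(-1) = -4*V)
j(p) = -1/86 (j(p) = 1/(-86) = -1/86)
(-688 + j(F(6)))/(-3853 + h(-47, C)) = (-688 - 1/86)/(-3853 - 34) = -59169/86/(-3887) = -59169/86*(-1/3887) = 59169/334282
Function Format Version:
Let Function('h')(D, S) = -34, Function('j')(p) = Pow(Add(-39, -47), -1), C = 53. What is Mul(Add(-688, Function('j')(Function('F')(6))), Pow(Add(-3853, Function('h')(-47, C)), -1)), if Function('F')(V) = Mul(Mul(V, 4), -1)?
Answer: Rational(59169, 334282) ≈ 0.17700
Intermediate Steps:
Function('F')(V) = Mul(-4, V) (Function('F')(V) = Mul(Mul(4, V), -1) = Mul(-4, V))
Function('j')(p) = Rational(-1, 86) (Function('j')(p) = Pow(-86, -1) = Rational(-1, 86))
Mul(Add(-688, Function('j')(Function('F')(6))), Pow(Add(-3853, Function('h')(-47, C)), -1)) = Mul(Add(-688, Rational(-1, 86)), Pow(Add(-3853, -34), -1)) = Mul(Rational(-59169, 86), Pow(-3887, -1)) = Mul(Rational(-59169, 86), Rational(-1, 3887)) = Rational(59169, 334282)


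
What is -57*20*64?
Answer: -72960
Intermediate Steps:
-57*20*64 = -1140*64 = -72960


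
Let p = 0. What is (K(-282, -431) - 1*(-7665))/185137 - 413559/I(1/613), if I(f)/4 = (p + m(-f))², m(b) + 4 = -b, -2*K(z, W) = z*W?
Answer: -3196895208399039/494307643972 ≈ -6467.4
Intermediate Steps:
K(z, W) = -W*z/2 (K(z, W) = -z*W/2 = -W*z/2)
m(b) = -4 - b
I(f) = 4*(-4 + f)² (I(f) = 4*(0 + (-4 - (-1)*f))² = 4*(0 + (-4 + f))² = 4*(-4 + f)²)
(K(-282, -431) - 1*(-7665))/185137 - 413559/I(1/613) = (-½*(-431)*(-282) - 1*(-7665))/185137 - 413559*1/(4*(-4 + 1/613)²) = (-60771 + 7665)*(1/185137) - 413559*1/(4*(-4 + 1/613)²) = -53106*1/185137 - 413559/(4*(-2451/613)²) = -53106/185137 - 413559/(4*(6007401/375769)) = -53106/185137 - 413559/24029604/375769 = -53106/185137 - 413559*375769/24029604 = -53106/185137 - 17266961319/2669956 = -3196895208399039/494307643972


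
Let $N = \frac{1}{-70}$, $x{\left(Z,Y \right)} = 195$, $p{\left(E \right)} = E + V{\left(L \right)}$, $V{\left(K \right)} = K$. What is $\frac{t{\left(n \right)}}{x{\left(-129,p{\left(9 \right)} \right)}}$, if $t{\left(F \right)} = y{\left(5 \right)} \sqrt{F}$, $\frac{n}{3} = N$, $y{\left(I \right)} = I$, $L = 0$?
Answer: $\frac{i \sqrt{210}}{2730} \approx 0.0053082 i$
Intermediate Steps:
$p{\left(E \right)} = E$ ($p{\left(E \right)} = E + 0 = E$)
$N = - \frac{1}{70} \approx -0.014286$
$n = - \frac{3}{70}$ ($n = 3 \left(- \frac{1}{70}\right) = - \frac{3}{70} \approx -0.042857$)
$t{\left(F \right)} = 5 \sqrt{F}$
$\frac{t{\left(n \right)}}{x{\left(-129,p{\left(9 \right)} \right)}} = \frac{5 \sqrt{- \frac{3}{70}}}{195} = 5 \frac{i \sqrt{210}}{70} \cdot \frac{1}{195} = \frac{i \sqrt{210}}{14} \cdot \frac{1}{195} = \frac{i \sqrt{210}}{2730}$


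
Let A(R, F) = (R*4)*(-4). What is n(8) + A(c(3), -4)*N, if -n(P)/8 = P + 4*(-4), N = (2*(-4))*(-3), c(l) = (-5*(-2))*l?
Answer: -11456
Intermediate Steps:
c(l) = 10*l
A(R, F) = -16*R (A(R, F) = (4*R)*(-4) = -16*R)
N = 24 (N = -8*(-3) = 24)
n(P) = 128 - 8*P (n(P) = -8*(P + 4*(-4)) = -8*(P - 16) = -8*(-16 + P) = 128 - 8*P)
n(8) + A(c(3), -4)*N = (128 - 8*8) - 160*3*24 = (128 - 64) - 16*30*24 = 64 - 480*24 = 64 - 11520 = -11456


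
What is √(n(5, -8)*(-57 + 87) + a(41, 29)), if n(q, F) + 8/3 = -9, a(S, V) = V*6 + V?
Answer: 7*I*√3 ≈ 12.124*I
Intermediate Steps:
a(S, V) = 7*V (a(S, V) = 6*V + V = 7*V)
n(q, F) = -35/3 (n(q, F) = -8/3 - 9 = -35/3)
√(n(5, -8)*(-57 + 87) + a(41, 29)) = √(-35*(-57 + 87)/3 + 7*29) = √(-35/3*30 + 203) = √(-350 + 203) = √(-147) = 7*I*√3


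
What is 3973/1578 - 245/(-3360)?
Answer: 21803/8416 ≈ 2.5907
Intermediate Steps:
3973/1578 - 245/(-3360) = 3973*(1/1578) - 245*(-1/3360) = 3973/1578 + 7/96 = 21803/8416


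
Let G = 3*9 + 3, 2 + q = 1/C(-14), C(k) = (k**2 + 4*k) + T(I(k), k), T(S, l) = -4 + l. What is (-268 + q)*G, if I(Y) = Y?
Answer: -494085/61 ≈ -8099.8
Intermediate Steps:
C(k) = -4 + k**2 + 5*k (C(k) = (k**2 + 4*k) + (-4 + k) = -4 + k**2 + 5*k)
q = -243/122 (q = -2 + 1/(-4 + (-14)**2 + 5*(-14)) = -2 + 1/(-4 + 196 - 70) = -2 + 1/122 = -243/122 ≈ -1.9918)
G = 30 (G = 27 + 3 = 30)
(-268 + q)*G = (-268 - 243/122)*30 = -32939/122*30 = -494085/61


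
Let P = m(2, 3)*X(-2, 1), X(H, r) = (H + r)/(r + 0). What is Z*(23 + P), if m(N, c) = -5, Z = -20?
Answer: -560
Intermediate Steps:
X(H, r) = (H + r)/r
P = 5 (P = -5*(-2 + 1)/1 = -5*(-1) = 5)
Z*(23 + P) = -20*(23 + 5) = -20*28 = -560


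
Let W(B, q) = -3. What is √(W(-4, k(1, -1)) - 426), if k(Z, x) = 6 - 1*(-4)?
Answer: I*√429 ≈ 20.712*I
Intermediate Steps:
k(Z, x) = 10 (k(Z, x) = 6 + 4 = 10)
√(W(-4, k(1, -1)) - 426) = √(-3 - 426) = √(-429) = I*√429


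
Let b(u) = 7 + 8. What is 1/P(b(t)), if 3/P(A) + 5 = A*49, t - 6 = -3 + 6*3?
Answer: 730/3 ≈ 243.33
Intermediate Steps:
t = 21 (t = 6 + (-3 + 6*3) = 6 + (-3 + 18) = 6 + 15 = 21)
b(u) = 15
P(A) = 3/(-5 + 49*A) (P(A) = 3/(-5 + A*49) = 3/(-5 + 49*A))
1/P(b(t)) = 1/(3/(-5 + 49*15)) = 1/(3/(-5 + 735)) = 1/(3/730) = 730/3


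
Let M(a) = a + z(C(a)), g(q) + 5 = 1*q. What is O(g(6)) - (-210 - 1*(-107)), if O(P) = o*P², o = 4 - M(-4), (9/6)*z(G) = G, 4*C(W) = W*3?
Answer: 113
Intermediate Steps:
C(W) = 3*W/4 (C(W) = (W*3)/4 = (3*W)/4 = 3*W/4)
z(G) = 2*G/3
g(q) = -5 + q (g(q) = -5 + 1*q = -5 + q)
M(a) = 3*a/2 (M(a) = a + 2*(3*a/4)/3 = a + a/2 = 3*a/2)
o = 10 (o = 4 - 3*(-4)/2 = 4 - 1*(-6) = 4 + 6 = 10)
O(P) = 10*P²
O(g(6)) - (-210 - 1*(-107)) = 10*(-5 + 6)² - (-210 - 1*(-107)) = 10*1² - (-210 + 107) = 10*1 - 1*(-103) = 10 + 103 = 113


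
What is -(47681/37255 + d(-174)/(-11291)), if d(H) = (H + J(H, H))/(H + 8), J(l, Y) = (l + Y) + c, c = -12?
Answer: -44674445108/34913635015 ≈ -1.2796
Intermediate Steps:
J(l, Y) = -12 + Y + l (J(l, Y) = (l + Y) - 12 = (Y + l) - 12 = -12 + Y + l)
d(H) = (-12 + 3*H)/(8 + H) (d(H) = (H + (-12 + H + H))/(H + 8) = (H + (-12 + 2*H))/(8 + H) = (-12 + 3*H)/(8 + H))
-(47681/37255 + d(-174)/(-11291)) = -(47681/37255 + (3*(-4 - 174)/(8 - 174))/(-11291)) = -(47681*(1/37255) + (3*(-178)/(-166))*(-1/11291)) = -(47681/37255 + (3*(-1/166)*(-178))*(-1/11291)) = -(47681/37255 + (267/83)*(-1/11291)) = -(47681/37255 - 267/937153) = -1*44674445108/34913635015 = -44674445108/34913635015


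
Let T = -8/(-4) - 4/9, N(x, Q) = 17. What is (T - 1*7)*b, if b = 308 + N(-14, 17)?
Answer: -15925/9 ≈ -1769.4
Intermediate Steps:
T = 14/9 (T = -8*(-¼) - 4*⅑ = 2 - 4/9 = 14/9 ≈ 1.5556)
b = 325 (b = 308 + 17 = 325)
(T - 1*7)*b = (14/9 - 1*7)*325 = (14/9 - 7)*325 = -49/9*325 = -15925/9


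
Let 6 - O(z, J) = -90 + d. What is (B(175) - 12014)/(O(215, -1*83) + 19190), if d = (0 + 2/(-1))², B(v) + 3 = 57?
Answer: -5980/9641 ≈ -0.62027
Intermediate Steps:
B(v) = 54 (B(v) = -3 + 57 = 54)
d = 4 (d = (0 + 2*(-1))² = (0 - 2)² = (-2)² = 4)
O(z, J) = 92 (O(z, J) = 6 - (-90 + 4) = 6 - 1*(-86) = 6 + 86 = 92)
(B(175) - 12014)/(O(215, -1*83) + 19190) = (54 - 12014)/(92 + 19190) = -11960/19282 = -11960*1/19282 = -5980/9641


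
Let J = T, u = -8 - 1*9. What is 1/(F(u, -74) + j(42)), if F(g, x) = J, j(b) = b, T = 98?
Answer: 1/140 ≈ 0.0071429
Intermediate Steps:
u = -17 (u = -8 - 9 = -17)
J = 98
F(g, x) = 98
1/(F(u, -74) + j(42)) = 1/(98 + 42) = 1/140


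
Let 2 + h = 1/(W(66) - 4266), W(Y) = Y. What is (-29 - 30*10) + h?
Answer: -1390201/4200 ≈ -331.00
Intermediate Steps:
h = -8401/4200 (h = -2 + 1/(66 - 4266) = -2 + 1/(-4200) = -2 - 1/4200 = -8401/4200 ≈ -2.0002)
(-29 - 30*10) + h = (-29 - 30*10) - 8401/4200 = (-29 - 300) - 8401/4200 = -329 - 8401/4200 = -1390201/4200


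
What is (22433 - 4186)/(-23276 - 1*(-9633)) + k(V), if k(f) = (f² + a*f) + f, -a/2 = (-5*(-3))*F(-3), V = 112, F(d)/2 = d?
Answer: 447690441/13643 ≈ 32815.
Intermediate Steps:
F(d) = 2*d
a = 180 (a = -2*(-5*(-3))*2*(-3) = -30*(-6) = -2*(-90) = 180)
k(f) = f² + 181*f (k(f) = (f² + 180*f) + f = f² + 181*f)
(22433 - 4186)/(-23276 - 1*(-9633)) + k(V) = (22433 - 4186)/(-23276 - 1*(-9633)) + 112*(181 + 112) = 18247/(-23276 + 9633) + 112*293 = 18247/(-13643) + 32816 = 18247*(-1/13643) + 32816 = -18247/13643 + 32816 = 447690441/13643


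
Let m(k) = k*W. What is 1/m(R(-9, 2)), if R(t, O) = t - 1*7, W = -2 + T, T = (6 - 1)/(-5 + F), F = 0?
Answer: 1/48 ≈ 0.020833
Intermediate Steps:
T = -1 (T = (6 - 1)/(-5 + 0) = 5/(-5) = 5*(-1/5) = -1)
W = -3 (W = -2 - 1 = -3)
R(t, O) = -7 + t (R(t, O) = t - 7 = -7 + t)
m(k) = -3*k (m(k) = k*(-3) = -3*k)
1/m(R(-9, 2)) = 1/(-3*(-7 - 9)) = 1/(-3*(-16)) = 1/48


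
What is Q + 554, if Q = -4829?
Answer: -4275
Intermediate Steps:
Q + 554 = -4829 + 554 = -4275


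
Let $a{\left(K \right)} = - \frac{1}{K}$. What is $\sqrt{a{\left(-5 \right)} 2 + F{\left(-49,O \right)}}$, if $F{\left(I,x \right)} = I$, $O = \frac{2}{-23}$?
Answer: $\frac{9 i \sqrt{15}}{5} \approx 6.9714 i$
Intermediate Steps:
$O = - \frac{2}{23}$ ($O = 2 \left(- \frac{1}{23}\right) = - \frac{2}{23} \approx -0.086957$)
$\sqrt{a{\left(-5 \right)} 2 + F{\left(-49,O \right)}} = \sqrt{- \frac{1}{-5} \cdot 2 - 49} = \sqrt{\left(-1\right) \left(- \frac{1}{5}\right) 2 - 49} = \sqrt{\frac{1}{5} \cdot 2 - 49} = \sqrt{\frac{2}{5} - 49} = \sqrt{- \frac{243}{5}} = \frac{9 i \sqrt{15}}{5}$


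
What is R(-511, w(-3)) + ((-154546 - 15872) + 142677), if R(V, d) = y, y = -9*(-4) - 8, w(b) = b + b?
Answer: -27713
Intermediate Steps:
w(b) = 2*b
y = 28 (y = 36 - 8 = 28)
R(V, d) = 28
R(-511, w(-3)) + ((-154546 - 15872) + 142677) = 28 + ((-154546 - 15872) + 142677) = 28 + (-170418 + 142677) = 28 - 27741 = -27713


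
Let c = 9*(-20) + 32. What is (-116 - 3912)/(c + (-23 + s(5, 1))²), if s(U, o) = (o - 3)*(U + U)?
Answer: -4028/1701 ≈ -2.3680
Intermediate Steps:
s(U, o) = 2*U*(-3 + o) (s(U, o) = (-3 + o)*(2*U) = 2*U*(-3 + o))
c = -148 (c = -180 + 32 = -148)
(-116 - 3912)/(c + (-23 + s(5, 1))²) = (-116 - 3912)/(-148 + (-23 + 2*5*(-3 + 1))²) = -4028/(-148 + (-23 + 2*5*(-2))²) = -4028/(-148 + (-23 - 20)²) = -4028/(-148 + (-43)²) = -4028/(-148 + 1849) = -4028/1701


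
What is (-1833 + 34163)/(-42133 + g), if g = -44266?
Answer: -32330/86399 ≈ -0.37419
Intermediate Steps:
(-1833 + 34163)/(-42133 + g) = (-1833 + 34163)/(-42133 - 44266) = 32330/(-86399) = 32330*(-1/86399) = -32330/86399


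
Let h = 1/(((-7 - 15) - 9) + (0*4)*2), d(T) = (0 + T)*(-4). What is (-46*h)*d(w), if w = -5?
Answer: 920/31 ≈ 29.677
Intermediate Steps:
d(T) = -4*T (d(T) = T*(-4) = -4*T)
h = -1/31 (h = 1/((-22 - 9) + 0*2) = 1/(-31 + 0) = 1/(-31) = -1/31 ≈ -0.032258)
(-46*h)*d(w) = (-46*(-1/31))*(-4*(-5)) = (46/31)*20 = 920/31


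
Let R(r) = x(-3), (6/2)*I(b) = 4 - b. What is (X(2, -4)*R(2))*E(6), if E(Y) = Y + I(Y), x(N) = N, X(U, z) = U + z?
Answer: 32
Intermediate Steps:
I(b) = 4/3 - b/3 (I(b) = (4 - b)/3 = 4/3 - b/3)
E(Y) = 4/3 + 2*Y/3 (E(Y) = Y + (4/3 - Y/3) = 4/3 + 2*Y/3)
R(r) = -3
(X(2, -4)*R(2))*E(6) = ((2 - 4)*(-3))*(4/3 + (2/3)*6) = (-2*(-3))*(4/3 + 4) = 6*(16/3) = 32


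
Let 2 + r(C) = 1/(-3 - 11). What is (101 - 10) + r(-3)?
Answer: 1245/14 ≈ 88.929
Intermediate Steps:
r(C) = -29/14 (r(C) = -2 + 1/(-3 - 11) = -2 + 1/(-14) = -2 - 1/14 = -29/14)
(101 - 10) + r(-3) = (101 - 10) - 29/14 = 91 - 29/14 = 1245/14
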